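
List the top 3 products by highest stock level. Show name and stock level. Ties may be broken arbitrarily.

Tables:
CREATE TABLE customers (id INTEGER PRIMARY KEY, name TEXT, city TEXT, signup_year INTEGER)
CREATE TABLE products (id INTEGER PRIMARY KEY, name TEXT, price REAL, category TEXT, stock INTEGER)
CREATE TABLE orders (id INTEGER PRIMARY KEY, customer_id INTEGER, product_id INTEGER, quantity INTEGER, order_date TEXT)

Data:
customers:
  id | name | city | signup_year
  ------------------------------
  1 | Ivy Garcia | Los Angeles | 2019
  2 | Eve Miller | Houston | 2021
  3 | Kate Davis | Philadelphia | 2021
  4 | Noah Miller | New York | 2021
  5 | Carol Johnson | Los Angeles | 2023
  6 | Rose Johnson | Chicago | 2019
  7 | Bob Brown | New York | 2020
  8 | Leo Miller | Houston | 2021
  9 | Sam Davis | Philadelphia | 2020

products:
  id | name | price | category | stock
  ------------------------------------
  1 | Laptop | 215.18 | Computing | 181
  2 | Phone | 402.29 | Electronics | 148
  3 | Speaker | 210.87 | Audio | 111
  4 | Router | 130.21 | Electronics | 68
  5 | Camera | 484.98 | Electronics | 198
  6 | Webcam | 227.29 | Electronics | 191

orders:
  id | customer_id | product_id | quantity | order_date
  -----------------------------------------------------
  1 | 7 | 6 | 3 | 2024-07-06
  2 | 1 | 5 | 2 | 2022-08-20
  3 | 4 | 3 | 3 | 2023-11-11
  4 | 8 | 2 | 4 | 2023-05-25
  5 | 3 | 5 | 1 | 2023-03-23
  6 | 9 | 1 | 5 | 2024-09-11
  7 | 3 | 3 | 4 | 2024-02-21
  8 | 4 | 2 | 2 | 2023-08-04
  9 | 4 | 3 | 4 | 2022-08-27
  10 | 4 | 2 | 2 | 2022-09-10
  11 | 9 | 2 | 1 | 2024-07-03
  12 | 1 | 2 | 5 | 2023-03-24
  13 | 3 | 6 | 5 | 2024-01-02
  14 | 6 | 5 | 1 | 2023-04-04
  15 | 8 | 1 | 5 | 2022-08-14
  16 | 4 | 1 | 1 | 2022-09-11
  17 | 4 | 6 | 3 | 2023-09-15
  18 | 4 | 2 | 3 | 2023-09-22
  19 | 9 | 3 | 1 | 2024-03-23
SELECT name, stock FROM products ORDER BY stock DESC LIMIT 3

Execution result:
name | stock
Camera | 198
Webcam | 191
Laptop | 181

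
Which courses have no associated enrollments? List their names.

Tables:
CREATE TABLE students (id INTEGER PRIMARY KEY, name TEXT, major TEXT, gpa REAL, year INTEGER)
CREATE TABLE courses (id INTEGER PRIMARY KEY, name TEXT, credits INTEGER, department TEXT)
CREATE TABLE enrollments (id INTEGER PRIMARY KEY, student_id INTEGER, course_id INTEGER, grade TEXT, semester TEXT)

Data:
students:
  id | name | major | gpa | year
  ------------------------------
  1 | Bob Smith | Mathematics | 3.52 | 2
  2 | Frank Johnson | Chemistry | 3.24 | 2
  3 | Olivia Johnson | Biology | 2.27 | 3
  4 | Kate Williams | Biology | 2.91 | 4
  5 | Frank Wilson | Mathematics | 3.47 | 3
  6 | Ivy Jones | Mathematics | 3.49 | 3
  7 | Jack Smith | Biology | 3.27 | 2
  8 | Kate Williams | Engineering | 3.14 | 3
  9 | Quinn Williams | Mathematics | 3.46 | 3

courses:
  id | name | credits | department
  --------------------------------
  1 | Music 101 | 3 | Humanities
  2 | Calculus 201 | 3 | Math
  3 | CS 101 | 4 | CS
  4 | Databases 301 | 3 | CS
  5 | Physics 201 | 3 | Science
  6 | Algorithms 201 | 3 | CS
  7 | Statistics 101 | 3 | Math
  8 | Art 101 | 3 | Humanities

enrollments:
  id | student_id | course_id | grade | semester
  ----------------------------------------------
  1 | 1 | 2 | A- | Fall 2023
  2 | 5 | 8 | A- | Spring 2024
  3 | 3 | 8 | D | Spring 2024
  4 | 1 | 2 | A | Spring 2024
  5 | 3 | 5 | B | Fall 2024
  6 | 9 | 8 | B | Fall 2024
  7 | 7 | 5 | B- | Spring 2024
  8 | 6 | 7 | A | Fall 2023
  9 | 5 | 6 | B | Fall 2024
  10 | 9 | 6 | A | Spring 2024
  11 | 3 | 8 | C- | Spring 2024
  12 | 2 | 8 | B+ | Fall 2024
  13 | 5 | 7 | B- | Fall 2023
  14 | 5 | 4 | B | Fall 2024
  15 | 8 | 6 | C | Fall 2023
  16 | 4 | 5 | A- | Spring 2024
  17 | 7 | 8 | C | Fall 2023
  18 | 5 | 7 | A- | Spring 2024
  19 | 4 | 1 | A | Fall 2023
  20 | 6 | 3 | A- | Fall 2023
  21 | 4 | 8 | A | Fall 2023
SELECT p.name FROM courses p LEFT JOIN enrollments c ON c.course_id = p.id WHERE c.id IS NULL

Execution result:
(no rows)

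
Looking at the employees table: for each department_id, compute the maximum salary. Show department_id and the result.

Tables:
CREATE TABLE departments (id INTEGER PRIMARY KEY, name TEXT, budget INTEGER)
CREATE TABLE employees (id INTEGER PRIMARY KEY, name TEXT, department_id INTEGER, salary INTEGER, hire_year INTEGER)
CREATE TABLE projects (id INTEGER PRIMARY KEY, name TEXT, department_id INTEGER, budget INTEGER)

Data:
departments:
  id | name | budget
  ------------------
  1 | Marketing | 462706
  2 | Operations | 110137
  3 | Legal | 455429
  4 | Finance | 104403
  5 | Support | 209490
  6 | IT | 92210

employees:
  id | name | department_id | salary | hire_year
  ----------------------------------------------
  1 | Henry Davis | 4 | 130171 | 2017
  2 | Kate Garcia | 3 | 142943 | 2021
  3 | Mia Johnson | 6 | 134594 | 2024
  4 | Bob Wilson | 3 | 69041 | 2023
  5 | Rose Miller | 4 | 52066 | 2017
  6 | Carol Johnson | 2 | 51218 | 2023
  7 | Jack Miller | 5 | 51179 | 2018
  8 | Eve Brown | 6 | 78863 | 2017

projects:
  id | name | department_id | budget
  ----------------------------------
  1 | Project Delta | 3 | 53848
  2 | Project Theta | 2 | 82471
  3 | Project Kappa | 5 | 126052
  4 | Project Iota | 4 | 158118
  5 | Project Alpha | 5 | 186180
SELECT department_id, MAX(salary) AS max_salary FROM employees GROUP BY department_id

Execution result:
department_id | max_salary
2 | 51218
3 | 142943
4 | 130171
5 | 51179
6 | 134594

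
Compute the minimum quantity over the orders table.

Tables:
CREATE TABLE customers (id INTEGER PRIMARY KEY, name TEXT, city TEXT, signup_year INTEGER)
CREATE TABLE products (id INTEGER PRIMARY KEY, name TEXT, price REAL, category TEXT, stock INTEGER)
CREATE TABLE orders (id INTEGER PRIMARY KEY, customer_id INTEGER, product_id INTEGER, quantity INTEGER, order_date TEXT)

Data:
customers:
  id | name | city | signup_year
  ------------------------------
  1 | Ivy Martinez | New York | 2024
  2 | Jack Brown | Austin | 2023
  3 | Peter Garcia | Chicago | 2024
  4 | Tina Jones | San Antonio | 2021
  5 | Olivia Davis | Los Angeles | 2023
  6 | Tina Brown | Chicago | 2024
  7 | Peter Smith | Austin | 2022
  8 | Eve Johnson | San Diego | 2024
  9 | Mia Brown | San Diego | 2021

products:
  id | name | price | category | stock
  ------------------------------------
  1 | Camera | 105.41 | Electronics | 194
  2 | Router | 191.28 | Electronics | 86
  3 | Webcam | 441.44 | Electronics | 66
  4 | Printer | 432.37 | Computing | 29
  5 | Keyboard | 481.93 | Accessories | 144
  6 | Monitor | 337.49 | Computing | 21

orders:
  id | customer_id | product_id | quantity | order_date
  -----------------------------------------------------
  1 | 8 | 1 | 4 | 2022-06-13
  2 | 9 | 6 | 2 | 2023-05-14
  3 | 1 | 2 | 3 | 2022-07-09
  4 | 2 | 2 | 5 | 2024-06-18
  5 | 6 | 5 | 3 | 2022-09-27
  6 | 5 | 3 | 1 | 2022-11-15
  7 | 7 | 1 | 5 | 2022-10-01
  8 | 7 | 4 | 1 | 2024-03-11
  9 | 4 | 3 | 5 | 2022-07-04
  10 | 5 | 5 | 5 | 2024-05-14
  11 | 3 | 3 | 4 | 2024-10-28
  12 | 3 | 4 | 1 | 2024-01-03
SELECT MIN(quantity) FROM orders

Execution result:
1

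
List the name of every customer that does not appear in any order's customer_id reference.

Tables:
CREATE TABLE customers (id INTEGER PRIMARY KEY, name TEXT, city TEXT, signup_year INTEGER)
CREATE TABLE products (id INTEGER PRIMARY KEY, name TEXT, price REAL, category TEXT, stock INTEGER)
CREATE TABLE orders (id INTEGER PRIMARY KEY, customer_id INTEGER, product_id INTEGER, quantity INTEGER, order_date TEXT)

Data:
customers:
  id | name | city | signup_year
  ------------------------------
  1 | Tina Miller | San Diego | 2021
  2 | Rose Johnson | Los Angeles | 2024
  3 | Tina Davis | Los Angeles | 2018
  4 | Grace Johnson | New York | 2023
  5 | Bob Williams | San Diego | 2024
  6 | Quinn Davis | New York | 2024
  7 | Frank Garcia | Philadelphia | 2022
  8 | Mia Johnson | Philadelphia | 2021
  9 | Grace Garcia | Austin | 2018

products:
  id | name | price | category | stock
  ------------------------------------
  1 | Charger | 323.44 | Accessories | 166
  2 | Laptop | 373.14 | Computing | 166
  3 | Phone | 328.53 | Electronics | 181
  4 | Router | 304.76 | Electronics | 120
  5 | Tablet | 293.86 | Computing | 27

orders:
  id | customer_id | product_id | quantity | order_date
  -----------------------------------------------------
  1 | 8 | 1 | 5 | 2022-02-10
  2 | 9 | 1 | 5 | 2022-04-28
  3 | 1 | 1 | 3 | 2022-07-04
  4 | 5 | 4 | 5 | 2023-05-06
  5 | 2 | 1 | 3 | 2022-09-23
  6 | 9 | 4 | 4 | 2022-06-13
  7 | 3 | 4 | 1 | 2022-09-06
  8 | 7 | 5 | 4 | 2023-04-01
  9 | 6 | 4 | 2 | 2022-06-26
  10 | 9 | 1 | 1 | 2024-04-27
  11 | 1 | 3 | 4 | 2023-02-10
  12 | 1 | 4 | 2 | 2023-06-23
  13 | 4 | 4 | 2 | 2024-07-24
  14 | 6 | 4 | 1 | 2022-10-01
SELECT p.name FROM customers p LEFT JOIN orders c ON c.customer_id = p.id WHERE c.id IS NULL

Execution result:
(no rows)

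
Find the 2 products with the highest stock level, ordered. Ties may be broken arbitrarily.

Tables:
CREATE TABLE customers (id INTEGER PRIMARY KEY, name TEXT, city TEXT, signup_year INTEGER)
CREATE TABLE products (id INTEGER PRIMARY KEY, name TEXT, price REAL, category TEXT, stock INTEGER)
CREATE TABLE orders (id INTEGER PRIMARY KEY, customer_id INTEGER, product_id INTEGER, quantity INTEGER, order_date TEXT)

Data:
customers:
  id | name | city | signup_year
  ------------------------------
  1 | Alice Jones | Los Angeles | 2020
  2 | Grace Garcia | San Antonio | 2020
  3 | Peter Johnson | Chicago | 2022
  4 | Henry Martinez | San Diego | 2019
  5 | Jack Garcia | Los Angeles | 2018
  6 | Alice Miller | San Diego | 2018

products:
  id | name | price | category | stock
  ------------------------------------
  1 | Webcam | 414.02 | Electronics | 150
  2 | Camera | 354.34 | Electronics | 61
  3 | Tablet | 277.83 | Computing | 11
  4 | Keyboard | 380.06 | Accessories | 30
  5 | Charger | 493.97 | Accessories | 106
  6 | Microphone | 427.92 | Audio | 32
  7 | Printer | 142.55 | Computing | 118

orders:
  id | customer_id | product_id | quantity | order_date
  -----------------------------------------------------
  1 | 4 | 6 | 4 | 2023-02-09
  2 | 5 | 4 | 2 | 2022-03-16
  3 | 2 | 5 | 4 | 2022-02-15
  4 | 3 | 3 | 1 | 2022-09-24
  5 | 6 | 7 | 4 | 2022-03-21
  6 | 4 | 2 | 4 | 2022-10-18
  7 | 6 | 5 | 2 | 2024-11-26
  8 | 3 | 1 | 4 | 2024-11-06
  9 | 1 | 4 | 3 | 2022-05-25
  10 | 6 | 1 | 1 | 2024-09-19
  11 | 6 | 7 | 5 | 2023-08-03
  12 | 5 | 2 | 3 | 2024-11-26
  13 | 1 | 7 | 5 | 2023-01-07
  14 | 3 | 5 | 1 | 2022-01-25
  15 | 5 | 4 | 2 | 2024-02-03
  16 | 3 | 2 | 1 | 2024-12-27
SELECT name, stock FROM products ORDER BY stock DESC LIMIT 2

Execution result:
name | stock
Webcam | 150
Printer | 118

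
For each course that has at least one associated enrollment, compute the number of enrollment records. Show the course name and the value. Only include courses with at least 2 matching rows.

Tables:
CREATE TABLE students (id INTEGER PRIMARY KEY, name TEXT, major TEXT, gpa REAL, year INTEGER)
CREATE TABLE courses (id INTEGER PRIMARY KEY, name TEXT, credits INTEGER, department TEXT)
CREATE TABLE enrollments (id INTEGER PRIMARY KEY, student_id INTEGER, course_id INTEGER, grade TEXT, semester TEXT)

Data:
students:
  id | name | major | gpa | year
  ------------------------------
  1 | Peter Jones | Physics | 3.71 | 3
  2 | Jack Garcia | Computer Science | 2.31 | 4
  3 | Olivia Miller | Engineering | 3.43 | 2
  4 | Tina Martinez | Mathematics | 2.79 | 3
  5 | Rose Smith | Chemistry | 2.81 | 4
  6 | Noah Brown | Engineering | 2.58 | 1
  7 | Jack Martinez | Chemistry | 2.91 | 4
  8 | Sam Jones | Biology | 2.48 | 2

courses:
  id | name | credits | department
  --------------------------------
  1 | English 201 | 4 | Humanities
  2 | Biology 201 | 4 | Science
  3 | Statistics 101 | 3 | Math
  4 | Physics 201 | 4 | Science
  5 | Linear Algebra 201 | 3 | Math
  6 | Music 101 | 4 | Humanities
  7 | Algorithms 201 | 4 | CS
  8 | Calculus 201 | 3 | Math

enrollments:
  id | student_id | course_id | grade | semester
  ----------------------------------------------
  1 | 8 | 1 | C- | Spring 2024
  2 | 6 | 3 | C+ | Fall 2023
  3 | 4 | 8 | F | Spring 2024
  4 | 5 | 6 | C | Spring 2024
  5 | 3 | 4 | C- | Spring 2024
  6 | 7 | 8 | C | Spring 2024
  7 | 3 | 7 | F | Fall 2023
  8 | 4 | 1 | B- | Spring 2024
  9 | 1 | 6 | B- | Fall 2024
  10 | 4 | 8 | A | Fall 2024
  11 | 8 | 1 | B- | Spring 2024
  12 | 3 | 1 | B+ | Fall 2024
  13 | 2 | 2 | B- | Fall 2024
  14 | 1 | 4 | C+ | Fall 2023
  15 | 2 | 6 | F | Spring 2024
SELECT p.name, COUNT(*) AS n FROM enrollments c JOIN courses p ON c.course_id = p.id GROUP BY p.id, p.name HAVING COUNT(*) >= 2

Execution result:
name | n
English 201 | 4
Physics 201 | 2
Music 101 | 3
Calculus 201 | 3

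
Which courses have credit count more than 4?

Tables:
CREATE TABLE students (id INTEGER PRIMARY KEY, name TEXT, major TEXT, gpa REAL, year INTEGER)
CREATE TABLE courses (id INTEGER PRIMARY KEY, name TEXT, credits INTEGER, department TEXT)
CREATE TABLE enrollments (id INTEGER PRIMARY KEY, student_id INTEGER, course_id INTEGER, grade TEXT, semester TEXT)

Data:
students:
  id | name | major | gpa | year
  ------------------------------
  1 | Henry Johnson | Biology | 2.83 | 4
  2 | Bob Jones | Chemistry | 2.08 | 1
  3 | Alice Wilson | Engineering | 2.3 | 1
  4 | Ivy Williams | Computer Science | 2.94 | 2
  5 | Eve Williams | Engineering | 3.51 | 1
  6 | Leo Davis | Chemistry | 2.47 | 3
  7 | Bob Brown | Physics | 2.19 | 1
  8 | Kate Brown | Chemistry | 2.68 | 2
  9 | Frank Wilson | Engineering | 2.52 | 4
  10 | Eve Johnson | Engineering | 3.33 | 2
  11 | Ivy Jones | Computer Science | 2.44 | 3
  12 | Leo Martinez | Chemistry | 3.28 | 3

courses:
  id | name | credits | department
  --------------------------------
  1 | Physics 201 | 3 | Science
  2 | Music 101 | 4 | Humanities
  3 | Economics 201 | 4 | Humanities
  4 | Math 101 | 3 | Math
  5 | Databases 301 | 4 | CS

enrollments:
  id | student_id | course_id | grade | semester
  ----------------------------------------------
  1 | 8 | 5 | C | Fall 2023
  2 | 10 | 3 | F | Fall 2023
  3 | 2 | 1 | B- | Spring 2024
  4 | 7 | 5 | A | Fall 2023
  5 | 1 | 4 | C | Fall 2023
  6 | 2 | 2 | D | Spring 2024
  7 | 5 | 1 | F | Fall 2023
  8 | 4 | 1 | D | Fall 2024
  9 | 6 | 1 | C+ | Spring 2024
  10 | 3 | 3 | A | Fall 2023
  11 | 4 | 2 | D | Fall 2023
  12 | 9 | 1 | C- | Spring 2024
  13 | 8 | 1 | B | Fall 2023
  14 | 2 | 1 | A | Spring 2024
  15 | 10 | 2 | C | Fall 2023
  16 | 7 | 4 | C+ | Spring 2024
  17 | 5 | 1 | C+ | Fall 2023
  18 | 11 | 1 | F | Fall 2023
SELECT name, credits FROM courses WHERE credits > 4

Execution result:
(no rows)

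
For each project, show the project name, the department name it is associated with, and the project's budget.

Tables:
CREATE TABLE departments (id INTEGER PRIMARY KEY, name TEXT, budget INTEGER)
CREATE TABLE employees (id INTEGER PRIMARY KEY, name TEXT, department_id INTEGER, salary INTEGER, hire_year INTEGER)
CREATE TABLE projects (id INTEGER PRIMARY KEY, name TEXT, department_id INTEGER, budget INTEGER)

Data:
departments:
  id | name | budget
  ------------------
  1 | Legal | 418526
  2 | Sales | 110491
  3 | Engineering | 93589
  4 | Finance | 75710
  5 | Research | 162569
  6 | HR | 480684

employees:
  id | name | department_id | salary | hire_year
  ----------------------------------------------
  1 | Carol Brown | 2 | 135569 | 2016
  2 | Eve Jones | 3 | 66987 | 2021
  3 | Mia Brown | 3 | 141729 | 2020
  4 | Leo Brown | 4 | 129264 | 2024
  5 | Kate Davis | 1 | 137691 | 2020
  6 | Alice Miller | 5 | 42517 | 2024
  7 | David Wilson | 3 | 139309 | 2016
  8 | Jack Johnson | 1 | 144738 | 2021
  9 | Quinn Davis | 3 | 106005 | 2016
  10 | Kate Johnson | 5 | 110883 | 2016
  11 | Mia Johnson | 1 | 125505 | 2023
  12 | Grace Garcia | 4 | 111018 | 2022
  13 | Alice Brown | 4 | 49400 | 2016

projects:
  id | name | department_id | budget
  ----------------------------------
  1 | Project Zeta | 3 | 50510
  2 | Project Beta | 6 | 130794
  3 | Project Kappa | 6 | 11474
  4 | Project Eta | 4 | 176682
SELECT c.name, p.name AS department, c.budget FROM projects c JOIN departments p ON c.department_id = p.id

Execution result:
name | department | budget
Project Zeta | Engineering | 50510
Project Beta | HR | 130794
Project Kappa | HR | 11474
Project Eta | Finance | 176682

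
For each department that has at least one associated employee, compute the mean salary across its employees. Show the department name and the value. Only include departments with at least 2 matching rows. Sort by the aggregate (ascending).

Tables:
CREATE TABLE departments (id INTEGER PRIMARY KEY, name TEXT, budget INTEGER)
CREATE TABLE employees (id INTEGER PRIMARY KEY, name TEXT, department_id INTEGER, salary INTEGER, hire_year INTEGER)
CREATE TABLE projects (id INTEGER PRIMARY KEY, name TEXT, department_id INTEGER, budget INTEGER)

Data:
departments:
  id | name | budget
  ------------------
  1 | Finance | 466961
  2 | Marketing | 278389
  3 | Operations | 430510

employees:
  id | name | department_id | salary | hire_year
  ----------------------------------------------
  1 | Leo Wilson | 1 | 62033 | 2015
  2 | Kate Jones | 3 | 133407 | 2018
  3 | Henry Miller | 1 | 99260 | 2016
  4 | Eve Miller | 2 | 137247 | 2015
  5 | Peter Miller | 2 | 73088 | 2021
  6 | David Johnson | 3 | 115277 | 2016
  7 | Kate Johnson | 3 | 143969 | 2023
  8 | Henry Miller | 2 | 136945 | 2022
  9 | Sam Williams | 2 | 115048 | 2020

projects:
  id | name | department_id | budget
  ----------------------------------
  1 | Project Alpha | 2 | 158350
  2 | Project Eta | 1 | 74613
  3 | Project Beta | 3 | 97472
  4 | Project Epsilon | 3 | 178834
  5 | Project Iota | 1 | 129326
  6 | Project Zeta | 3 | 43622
SELECT p.name, AVG(c.salary) AS avg_salary FROM employees c JOIN departments p ON c.department_id = p.id GROUP BY p.id, p.name HAVING COUNT(*) >= 2 ORDER BY avg_salary ASC

Execution result:
name | avg_salary
Finance | 80646.50
Marketing | 115582.00
Operations | 130884.33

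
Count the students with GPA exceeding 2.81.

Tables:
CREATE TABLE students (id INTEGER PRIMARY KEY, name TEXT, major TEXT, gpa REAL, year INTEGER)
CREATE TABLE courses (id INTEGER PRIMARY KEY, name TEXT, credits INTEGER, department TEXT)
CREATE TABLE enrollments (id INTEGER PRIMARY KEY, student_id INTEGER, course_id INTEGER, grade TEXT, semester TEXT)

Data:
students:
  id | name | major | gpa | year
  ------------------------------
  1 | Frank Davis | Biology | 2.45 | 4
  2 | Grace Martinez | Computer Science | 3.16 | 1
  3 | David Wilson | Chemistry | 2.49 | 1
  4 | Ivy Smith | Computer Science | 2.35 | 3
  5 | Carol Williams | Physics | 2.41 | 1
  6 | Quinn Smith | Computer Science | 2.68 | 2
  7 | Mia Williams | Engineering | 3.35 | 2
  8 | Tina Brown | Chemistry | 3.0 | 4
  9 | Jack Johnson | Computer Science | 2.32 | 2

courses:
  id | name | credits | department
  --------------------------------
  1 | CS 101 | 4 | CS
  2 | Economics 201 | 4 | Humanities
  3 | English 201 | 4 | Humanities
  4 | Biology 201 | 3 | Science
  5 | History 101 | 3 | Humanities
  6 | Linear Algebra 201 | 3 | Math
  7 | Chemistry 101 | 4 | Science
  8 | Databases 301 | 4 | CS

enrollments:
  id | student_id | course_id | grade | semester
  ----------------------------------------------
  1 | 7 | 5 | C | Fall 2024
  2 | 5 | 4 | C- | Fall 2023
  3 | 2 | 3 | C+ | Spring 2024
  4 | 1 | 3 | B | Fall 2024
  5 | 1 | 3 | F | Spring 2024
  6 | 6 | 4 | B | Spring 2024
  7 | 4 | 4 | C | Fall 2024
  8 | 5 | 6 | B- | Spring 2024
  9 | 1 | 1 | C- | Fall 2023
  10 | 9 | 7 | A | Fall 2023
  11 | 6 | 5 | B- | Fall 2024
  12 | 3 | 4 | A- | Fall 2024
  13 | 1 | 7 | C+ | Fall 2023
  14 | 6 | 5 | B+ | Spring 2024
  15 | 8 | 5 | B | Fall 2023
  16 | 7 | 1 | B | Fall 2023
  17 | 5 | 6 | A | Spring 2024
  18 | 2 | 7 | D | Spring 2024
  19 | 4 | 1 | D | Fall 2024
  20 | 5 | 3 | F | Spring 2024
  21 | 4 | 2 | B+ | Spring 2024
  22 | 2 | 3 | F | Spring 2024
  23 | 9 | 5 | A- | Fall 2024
SELECT COUNT(*) FROM students WHERE gpa > 2.81

Execution result:
3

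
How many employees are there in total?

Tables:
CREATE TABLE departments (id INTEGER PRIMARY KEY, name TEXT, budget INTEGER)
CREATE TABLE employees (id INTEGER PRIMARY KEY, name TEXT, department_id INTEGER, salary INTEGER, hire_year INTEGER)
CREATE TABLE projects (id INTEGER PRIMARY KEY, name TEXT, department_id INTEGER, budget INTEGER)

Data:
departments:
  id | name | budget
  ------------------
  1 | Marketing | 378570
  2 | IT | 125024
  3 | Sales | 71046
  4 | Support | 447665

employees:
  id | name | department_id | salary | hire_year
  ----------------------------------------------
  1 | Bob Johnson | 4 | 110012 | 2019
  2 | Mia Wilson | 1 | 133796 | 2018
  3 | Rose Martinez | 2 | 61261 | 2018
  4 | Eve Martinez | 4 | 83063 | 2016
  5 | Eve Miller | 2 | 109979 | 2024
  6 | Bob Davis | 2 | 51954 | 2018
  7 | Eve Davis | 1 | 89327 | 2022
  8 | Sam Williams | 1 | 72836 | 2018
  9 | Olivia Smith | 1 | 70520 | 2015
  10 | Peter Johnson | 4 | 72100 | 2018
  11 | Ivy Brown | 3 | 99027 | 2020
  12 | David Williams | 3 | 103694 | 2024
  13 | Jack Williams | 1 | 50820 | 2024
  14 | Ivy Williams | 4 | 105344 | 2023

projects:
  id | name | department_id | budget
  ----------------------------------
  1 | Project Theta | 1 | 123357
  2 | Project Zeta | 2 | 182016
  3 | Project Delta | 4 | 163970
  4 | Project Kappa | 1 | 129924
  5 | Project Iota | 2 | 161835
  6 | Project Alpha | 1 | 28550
SELECT COUNT(*) FROM employees

Execution result:
14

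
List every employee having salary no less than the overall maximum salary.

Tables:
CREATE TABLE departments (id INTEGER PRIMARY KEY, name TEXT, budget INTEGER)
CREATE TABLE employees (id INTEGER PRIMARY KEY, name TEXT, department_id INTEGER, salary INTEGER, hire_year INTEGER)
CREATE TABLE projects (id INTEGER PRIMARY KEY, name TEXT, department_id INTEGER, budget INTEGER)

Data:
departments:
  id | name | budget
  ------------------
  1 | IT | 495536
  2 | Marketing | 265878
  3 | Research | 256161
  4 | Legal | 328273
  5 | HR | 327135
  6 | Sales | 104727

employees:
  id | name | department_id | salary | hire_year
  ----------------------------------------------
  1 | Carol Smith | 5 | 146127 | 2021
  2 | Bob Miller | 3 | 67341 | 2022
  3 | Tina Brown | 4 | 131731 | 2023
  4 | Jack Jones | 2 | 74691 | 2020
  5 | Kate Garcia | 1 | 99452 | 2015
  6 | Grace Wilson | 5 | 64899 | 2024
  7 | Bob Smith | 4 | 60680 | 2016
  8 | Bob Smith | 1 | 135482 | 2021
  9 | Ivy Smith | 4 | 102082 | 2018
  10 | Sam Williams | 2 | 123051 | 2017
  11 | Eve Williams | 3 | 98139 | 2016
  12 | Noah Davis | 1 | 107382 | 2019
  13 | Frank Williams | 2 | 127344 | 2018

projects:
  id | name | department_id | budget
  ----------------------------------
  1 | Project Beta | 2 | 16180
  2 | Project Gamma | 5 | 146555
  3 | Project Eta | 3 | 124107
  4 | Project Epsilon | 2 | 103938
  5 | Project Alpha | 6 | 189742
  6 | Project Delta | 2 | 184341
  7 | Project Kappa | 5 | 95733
SELECT name, salary FROM employees WHERE salary >= (SELECT MAX(salary) FROM employees)

Execution result:
name | salary
Carol Smith | 146127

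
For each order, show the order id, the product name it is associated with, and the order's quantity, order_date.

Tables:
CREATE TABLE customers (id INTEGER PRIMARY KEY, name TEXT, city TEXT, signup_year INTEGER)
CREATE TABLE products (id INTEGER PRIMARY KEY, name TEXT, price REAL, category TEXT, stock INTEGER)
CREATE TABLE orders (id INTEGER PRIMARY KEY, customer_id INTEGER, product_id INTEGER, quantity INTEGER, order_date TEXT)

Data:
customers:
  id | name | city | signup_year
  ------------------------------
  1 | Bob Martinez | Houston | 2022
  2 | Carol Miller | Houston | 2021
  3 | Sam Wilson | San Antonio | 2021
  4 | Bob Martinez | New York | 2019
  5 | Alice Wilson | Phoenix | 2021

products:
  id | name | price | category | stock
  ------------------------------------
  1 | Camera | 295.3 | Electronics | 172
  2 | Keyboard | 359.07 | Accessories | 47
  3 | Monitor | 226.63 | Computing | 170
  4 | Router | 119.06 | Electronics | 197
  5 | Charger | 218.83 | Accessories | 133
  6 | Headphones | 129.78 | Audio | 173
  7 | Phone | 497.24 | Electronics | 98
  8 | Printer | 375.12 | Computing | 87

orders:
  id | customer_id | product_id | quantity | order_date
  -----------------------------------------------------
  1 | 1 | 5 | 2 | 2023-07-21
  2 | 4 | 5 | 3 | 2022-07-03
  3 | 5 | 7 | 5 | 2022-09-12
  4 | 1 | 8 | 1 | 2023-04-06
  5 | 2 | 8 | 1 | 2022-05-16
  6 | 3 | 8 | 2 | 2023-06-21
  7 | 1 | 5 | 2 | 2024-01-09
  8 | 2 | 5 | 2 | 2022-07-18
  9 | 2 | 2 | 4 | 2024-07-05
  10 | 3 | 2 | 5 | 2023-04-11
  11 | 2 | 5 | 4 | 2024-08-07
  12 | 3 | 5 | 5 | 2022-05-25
SELECT c.id, p.name AS product, c.quantity, c.order_date FROM orders c JOIN products p ON c.product_id = p.id

Execution result:
id | product | quantity | order_date
1 | Charger | 2 | 2023-07-21
2 | Charger | 3 | 2022-07-03
3 | Phone | 5 | 2022-09-12
4 | Printer | 1 | 2023-04-06
5 | Printer | 1 | 2022-05-16
6 | Printer | 2 | 2023-06-21
7 | Charger | 2 | 2024-01-09
8 | Charger | 2 | 2022-07-18
9 | Keyboard | 4 | 2024-07-05
10 | Keyboard | 5 | 2023-04-11
11 | Charger | 4 | 2024-08-07
12 | Charger | 5 | 2022-05-25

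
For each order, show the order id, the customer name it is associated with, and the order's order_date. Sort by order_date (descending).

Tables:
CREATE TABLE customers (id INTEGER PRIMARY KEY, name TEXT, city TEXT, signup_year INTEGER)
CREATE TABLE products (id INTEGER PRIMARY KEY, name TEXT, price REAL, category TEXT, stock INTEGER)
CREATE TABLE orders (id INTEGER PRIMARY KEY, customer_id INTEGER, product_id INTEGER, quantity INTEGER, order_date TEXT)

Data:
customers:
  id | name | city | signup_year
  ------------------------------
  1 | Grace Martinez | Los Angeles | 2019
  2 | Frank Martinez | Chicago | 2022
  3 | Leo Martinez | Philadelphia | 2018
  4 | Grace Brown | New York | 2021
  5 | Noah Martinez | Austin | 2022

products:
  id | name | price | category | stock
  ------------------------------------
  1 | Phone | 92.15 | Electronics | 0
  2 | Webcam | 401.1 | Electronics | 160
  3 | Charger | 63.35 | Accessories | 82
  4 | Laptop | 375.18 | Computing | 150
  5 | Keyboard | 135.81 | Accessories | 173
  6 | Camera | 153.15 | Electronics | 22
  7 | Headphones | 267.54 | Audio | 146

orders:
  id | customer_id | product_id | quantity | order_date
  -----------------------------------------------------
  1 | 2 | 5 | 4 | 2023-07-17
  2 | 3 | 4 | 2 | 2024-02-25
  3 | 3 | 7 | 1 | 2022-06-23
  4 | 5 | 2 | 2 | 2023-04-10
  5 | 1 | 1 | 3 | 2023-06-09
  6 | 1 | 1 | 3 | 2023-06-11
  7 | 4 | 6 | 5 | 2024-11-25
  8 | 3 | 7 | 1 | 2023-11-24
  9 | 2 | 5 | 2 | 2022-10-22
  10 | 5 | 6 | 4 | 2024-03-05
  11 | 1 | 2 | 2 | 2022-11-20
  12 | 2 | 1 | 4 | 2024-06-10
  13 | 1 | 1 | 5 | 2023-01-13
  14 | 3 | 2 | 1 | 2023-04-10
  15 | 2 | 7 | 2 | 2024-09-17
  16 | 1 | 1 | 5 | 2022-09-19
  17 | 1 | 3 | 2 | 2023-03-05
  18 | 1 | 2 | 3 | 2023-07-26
SELECT c.id, p.name AS customer, c.order_date FROM orders c JOIN customers p ON c.customer_id = p.id ORDER BY c.order_date DESC

Execution result:
id | customer | order_date
7 | Grace Brown | 2024-11-25
15 | Frank Martinez | 2024-09-17
12 | Frank Martinez | 2024-06-10
10 | Noah Martinez | 2024-03-05
2 | Leo Martinez | 2024-02-25
8 | Leo Martinez | 2023-11-24
18 | Grace Martinez | 2023-07-26
1 | Frank Martinez | 2023-07-17
6 | Grace Martinez | 2023-06-11
5 | Grace Martinez | 2023-06-09
4 | Noah Martinez | 2023-04-10
14 | Leo Martinez | 2023-04-10
17 | Grace Martinez | 2023-03-05
13 | Grace Martinez | 2023-01-13
11 | Grace Martinez | 2022-11-20
9 | Frank Martinez | 2022-10-22
16 | Grace Martinez | 2022-09-19
3 | Leo Martinez | 2022-06-23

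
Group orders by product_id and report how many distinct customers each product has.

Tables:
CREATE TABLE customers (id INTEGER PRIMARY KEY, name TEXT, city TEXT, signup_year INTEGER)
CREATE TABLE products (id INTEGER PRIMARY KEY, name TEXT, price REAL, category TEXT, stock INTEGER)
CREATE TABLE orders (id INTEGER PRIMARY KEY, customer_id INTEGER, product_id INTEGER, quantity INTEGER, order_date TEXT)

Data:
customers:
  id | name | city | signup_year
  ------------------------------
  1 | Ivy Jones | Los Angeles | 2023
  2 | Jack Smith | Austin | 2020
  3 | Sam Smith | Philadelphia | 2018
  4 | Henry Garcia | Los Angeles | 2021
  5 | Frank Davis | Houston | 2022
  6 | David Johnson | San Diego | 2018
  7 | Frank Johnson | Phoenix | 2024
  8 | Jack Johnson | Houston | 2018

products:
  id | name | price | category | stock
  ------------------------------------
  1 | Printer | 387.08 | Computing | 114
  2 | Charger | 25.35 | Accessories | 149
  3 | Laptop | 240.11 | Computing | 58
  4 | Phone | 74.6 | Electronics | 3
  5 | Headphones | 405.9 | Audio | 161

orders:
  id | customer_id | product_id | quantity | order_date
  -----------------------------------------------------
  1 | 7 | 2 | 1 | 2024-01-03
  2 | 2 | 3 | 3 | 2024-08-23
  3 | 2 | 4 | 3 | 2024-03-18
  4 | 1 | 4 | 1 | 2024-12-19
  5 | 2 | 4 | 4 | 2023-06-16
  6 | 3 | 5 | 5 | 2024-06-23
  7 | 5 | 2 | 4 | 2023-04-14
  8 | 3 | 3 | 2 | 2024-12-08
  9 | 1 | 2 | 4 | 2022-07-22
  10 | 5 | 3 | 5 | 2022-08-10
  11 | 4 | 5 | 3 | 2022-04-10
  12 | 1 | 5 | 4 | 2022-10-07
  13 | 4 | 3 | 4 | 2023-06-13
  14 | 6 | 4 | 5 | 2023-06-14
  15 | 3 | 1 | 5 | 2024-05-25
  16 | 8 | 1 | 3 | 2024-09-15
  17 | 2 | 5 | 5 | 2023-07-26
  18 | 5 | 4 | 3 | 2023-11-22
SELECT product_id, COUNT(DISTINCT customer_id) AS distinct_customer_count FROM orders GROUP BY product_id

Execution result:
product_id | distinct_customer_count
1 | 2
2 | 3
3 | 4
4 | 4
5 | 4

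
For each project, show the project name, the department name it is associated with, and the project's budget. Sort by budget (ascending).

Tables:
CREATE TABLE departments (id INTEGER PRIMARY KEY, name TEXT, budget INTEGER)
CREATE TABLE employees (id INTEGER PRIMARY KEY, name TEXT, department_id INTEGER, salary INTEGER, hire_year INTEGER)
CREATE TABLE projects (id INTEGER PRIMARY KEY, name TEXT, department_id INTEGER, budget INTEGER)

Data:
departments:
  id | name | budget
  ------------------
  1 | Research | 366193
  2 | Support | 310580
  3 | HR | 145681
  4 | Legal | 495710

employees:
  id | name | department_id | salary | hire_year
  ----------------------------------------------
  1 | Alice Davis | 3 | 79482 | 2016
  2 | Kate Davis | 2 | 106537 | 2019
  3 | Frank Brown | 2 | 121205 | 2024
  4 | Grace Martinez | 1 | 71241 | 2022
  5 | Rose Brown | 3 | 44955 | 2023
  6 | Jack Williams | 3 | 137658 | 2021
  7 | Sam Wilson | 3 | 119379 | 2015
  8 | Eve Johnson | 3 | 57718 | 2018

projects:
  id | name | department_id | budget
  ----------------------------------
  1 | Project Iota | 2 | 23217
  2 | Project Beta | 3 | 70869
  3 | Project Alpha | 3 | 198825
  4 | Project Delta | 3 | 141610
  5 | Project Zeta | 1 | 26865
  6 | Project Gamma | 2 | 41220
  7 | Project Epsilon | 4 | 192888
SELECT c.name, p.name AS department, c.budget FROM projects c JOIN departments p ON c.department_id = p.id ORDER BY c.budget ASC

Execution result:
name | department | budget
Project Iota | Support | 23217
Project Zeta | Research | 26865
Project Gamma | Support | 41220
Project Beta | HR | 70869
Project Delta | HR | 141610
Project Epsilon | Legal | 192888
Project Alpha | HR | 198825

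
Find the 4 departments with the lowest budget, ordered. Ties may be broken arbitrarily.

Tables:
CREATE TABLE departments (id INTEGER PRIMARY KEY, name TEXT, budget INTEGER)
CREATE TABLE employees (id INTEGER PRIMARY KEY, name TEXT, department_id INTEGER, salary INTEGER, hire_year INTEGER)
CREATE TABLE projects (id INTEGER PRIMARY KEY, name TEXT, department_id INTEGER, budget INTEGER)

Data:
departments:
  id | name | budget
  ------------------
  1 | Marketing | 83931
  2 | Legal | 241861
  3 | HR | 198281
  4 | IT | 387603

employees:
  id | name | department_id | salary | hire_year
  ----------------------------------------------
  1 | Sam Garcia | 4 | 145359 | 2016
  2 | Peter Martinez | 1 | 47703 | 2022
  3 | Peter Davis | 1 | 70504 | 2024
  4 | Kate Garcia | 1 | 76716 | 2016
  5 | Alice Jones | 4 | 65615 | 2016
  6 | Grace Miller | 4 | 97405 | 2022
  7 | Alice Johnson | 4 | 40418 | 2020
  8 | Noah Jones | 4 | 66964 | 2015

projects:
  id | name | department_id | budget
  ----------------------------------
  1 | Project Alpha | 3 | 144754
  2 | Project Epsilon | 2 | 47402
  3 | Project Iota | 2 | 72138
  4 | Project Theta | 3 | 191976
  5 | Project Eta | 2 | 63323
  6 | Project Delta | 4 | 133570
SELECT name, budget FROM departments ORDER BY budget ASC LIMIT 4

Execution result:
name | budget
Marketing | 83931
HR | 198281
Legal | 241861
IT | 387603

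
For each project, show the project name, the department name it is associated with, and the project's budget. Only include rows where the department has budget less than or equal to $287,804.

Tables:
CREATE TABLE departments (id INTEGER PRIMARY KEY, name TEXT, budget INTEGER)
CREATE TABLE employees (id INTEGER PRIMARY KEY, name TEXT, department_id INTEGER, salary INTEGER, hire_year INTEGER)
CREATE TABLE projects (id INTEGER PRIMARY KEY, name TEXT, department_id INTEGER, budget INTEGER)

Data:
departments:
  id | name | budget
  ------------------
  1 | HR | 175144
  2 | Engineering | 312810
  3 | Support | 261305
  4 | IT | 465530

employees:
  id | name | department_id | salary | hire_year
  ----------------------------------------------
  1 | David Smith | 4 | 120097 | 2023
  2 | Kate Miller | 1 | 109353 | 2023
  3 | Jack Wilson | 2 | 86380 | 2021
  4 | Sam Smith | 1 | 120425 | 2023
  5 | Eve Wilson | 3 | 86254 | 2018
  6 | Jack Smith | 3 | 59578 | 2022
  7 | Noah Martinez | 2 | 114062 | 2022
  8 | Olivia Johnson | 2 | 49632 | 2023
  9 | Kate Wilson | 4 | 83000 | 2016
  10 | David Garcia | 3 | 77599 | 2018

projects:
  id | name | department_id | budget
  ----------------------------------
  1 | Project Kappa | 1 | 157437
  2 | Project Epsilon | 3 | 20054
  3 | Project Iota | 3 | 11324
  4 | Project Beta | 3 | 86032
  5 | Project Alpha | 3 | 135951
SELECT c.name, p.name AS department, c.budget FROM projects c JOIN departments p ON c.department_id = p.id WHERE p.budget <= 287804

Execution result:
name | department | budget
Project Kappa | HR | 157437
Project Epsilon | Support | 20054
Project Iota | Support | 11324
Project Beta | Support | 86032
Project Alpha | Support | 135951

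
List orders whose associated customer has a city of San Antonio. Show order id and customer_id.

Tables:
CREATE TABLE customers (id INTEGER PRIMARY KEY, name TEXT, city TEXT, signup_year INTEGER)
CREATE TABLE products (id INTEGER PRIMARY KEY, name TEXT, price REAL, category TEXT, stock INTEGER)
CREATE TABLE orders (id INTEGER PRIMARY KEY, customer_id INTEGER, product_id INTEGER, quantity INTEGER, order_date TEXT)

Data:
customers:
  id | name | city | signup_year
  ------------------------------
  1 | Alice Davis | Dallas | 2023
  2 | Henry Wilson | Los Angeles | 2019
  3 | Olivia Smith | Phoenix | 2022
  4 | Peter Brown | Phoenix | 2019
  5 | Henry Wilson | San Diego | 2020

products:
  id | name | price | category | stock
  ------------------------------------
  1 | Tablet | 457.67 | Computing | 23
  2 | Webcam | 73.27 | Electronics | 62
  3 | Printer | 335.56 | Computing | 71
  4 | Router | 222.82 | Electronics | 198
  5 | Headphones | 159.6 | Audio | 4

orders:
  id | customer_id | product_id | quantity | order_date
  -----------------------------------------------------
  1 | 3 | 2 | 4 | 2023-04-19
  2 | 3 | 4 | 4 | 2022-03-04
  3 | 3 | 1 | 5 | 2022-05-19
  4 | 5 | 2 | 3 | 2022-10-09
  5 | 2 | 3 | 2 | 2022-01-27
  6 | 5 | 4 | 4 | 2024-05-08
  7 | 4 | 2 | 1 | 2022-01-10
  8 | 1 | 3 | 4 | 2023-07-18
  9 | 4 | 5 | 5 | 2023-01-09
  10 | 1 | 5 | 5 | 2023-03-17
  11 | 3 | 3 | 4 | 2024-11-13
SELECT id, customer_id FROM orders WHERE customer_id IN (SELECT id FROM customers WHERE city = 'San Antonio')

Execution result:
(no rows)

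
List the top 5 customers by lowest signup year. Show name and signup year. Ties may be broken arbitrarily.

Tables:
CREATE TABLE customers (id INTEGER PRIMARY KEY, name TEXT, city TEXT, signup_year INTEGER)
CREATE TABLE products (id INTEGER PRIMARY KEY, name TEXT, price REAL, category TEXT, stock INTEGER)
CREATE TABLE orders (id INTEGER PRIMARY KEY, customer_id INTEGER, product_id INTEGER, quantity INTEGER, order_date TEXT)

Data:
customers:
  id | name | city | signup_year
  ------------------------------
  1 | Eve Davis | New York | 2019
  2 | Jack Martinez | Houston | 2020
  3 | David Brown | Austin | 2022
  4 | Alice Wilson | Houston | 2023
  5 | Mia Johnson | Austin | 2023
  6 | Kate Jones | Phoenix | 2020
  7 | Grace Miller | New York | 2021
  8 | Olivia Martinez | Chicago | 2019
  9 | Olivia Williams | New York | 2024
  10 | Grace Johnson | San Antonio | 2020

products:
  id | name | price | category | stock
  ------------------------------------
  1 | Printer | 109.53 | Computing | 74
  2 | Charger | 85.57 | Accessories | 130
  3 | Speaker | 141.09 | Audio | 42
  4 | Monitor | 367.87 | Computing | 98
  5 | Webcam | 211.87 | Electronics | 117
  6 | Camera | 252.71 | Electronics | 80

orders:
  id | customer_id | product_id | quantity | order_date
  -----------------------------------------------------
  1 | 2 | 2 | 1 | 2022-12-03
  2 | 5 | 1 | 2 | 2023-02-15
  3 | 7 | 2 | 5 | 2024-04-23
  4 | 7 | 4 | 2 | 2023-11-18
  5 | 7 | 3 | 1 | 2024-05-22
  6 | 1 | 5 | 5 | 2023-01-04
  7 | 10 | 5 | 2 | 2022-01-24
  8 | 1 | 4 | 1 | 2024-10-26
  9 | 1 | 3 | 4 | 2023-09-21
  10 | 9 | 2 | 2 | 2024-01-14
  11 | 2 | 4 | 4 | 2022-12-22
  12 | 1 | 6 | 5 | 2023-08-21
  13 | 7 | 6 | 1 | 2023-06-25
SELECT name, signup_year FROM customers ORDER BY signup_year ASC LIMIT 5

Execution result:
name | signup_year
Eve Davis | 2019
Olivia Martinez | 2019
Jack Martinez | 2020
Kate Jones | 2020
Grace Johnson | 2020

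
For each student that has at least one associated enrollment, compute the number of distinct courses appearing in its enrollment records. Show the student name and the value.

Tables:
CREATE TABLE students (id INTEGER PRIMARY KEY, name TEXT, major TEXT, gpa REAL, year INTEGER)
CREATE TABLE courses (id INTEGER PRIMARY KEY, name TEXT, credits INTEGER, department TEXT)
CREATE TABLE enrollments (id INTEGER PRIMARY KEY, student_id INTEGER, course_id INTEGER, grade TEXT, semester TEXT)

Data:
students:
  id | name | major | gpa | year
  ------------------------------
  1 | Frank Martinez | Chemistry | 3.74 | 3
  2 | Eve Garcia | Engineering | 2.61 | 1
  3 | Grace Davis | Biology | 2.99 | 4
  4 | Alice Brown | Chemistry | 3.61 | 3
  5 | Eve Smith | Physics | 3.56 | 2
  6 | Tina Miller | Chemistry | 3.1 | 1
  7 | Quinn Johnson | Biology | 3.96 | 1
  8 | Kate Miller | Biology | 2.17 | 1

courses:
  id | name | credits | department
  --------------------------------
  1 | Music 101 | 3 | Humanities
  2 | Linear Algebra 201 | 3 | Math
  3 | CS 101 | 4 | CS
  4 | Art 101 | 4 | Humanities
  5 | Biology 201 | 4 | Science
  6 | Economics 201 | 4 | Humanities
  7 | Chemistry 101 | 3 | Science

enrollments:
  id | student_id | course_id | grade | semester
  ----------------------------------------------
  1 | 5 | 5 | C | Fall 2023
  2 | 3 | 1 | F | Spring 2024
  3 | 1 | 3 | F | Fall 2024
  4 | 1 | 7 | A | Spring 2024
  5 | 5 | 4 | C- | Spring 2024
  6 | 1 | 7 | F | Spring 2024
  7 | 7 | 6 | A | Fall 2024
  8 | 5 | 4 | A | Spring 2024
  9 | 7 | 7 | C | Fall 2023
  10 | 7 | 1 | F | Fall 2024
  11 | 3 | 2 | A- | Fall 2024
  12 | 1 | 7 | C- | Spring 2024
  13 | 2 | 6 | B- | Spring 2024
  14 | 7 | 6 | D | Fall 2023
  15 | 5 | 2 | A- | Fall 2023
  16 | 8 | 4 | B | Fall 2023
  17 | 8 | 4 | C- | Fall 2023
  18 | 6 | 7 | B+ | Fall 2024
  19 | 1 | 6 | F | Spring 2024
SELECT p.name, COUNT(DISTINCT c.course_id) AS distinct_course_count FROM enrollments c JOIN students p ON c.student_id = p.id GROUP BY p.id, p.name

Execution result:
name | distinct_course_count
Frank Martinez | 3
Eve Garcia | 1
Grace Davis | 2
Eve Smith | 3
Tina Miller | 1
Quinn Johnson | 3
Kate Miller | 1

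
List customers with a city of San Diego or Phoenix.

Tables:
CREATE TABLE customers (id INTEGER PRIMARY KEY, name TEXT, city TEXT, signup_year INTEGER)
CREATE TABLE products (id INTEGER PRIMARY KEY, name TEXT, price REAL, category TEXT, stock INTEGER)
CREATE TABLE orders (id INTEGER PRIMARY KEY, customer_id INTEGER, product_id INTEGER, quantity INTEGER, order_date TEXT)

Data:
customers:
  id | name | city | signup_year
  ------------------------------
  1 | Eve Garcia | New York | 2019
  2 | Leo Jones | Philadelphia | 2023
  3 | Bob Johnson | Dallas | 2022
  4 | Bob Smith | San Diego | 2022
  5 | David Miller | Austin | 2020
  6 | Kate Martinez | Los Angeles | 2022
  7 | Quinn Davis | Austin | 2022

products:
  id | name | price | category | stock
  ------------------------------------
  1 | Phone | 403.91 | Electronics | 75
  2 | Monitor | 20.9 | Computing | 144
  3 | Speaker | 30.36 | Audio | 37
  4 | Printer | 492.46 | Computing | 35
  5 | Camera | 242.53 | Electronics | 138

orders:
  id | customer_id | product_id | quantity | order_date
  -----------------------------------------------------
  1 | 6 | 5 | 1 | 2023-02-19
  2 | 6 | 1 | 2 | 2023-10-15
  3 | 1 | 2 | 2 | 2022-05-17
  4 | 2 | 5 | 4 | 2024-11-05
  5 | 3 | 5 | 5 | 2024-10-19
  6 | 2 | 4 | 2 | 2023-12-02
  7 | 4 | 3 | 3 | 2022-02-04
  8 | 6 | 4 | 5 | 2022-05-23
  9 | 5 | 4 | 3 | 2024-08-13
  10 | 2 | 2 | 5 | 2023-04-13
SELECT name, city FROM customers WHERE city IN ('San Diego', 'Phoenix')

Execution result:
name | city
Bob Smith | San Diego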